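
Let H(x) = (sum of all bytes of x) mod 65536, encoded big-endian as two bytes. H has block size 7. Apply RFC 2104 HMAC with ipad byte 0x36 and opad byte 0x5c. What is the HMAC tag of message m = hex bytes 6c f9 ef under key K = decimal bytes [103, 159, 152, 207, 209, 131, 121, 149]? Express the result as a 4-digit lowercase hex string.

0348

Key decimal bytes [103, 159, 152, 207, 209, 131, 121, 149] = 67 9f 98 cf d1 83 79 95 is 8 bytes > B = 7, so hash it first: H(key) = 04 cf, then zero-pad to 7 bytes: K' = 04 cf 00 00 00 00 00.
K' ⊕ ipad = 32 f9 36 36 36 36 36.  K' ⊕ opad = 58 93 5c 5c 5c 5c 5c.
Inner input = (K'⊕ipad) ∥ m = 32 f9 36 36 36 36 36 ∥ 6c f9 ef.
Inner hash: sum = 50+249+54+54+54+54+54+108+249+239 = 1165 → 04 8d.
Outer input = (K'⊕opad) ∥ inner = 58 93 5c 5c 5c 5c 5c ∥ 04 8d.
Outer hash (tag): sum = 88+147+92+92+92+92+92+4+141 = 840 → 03 48.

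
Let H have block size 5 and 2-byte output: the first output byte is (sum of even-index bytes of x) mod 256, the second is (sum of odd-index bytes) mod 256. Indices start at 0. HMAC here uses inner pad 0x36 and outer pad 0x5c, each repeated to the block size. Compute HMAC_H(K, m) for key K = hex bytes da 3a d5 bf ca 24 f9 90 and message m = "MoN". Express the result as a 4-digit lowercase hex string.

Key hex bytes da 3a d5 bf ca 24 f9 90 is 8 bytes > B = 5, so hash it first: H(key) = 72 ad, then zero-pad to 5 bytes: K' = 72 ad 00 00 00.
K' ⊕ ipad = 44 9b 36 36 36.  K' ⊕ opad = 2e f1 5c 5c 5c.
Inner input = (K'⊕ipad) ∥ m = 44 9b 36 36 36 ∥ 4d 6f 4e.
Inner hash: even-index sum = 287 mod 256 = 31; odd-index sum = 364 mod 256 = 108 → 1f 6c.
Outer input = (K'⊕opad) ∥ inner = 2e f1 5c 5c 5c ∥ 1f 6c.
Outer hash (tag): even-index sum = 338 mod 256 = 82; odd-index sum = 364 mod 256 = 108 → 52 6c.

526c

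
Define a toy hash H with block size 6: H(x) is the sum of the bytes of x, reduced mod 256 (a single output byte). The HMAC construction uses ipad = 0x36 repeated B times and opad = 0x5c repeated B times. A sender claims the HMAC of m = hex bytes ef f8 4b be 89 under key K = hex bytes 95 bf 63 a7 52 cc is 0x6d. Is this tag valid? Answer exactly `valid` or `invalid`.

valid

Key hex bytes 95 bf 63 a7 52 cc is exactly B = 6 bytes: K' = 95 bf 63 a7 52 cc.
K' ⊕ ipad = a3 89 55 91 64 fa; K' ⊕ opad = c9 e3 3f fb 0e 90.
Inner hash: sum = 163+137+85+145+100+250+239+248+75+190+137 = 1769; mod 256 = 233 → e9.
Outer hash (recomputed tag): sum = 201+227+63+251+14+144+233 = 1133; mod 256 = 109 → 6d.
Recomputed tag = 6d; claimed = 6d → match.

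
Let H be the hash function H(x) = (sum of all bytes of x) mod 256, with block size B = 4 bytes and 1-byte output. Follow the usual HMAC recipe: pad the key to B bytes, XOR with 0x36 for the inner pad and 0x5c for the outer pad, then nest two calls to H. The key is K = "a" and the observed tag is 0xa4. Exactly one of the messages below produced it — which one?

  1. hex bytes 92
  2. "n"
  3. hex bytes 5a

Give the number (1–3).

3

Key "a" = 61 is 1 byte ≤ B = 4; zero-pad to 4 bytes: K' = 61 00 00 00.
K' ⊕ ipad = 57 36 36 36; K' ⊕ opad = 3d 5c 5c 5c.
m1: inner = H(57 36 36 36 92) = 8b; tag = H(3d 5c 5c 5c 8b) = dc
m2: inner = H(57 36 36 36 6e) = 67; tag = H(3d 5c 5c 5c 67) = b8
m3: inner = H(57 36 36 36 5a) = 53; tag = H(3d 5c 5c 5c 53) = a4 ← matches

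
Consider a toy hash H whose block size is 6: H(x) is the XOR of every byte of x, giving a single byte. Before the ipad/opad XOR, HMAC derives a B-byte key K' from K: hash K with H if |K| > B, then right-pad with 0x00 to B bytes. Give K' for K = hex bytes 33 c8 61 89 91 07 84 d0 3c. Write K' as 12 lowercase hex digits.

|K| = 9 > B = 6, so first hash the key.
H(K): XOR 33⊕c8⊕61⊕89⊕91⊕07⊕84⊕d0⊕3c = ed.
Zero-pad H(K) = ed to 6 bytes: K' = ed 00 00 00 00 00.

ed0000000000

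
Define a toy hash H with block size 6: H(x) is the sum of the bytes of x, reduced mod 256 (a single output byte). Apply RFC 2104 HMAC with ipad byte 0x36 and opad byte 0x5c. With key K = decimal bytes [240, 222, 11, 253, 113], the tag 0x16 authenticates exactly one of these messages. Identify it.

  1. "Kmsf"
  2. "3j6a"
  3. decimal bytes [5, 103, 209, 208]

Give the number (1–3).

Key decimal bytes [240, 222, 11, 253, 113] = f0 de 0b fd 71 is 5 bytes ≤ B = 6; zero-pad to 6 bytes: K' = f0 de 0b fd 71 00.
K' ⊕ ipad = c6 e8 3d cb 47 36; K' ⊕ opad = ac 82 57 a1 2d 5c.
m1: inner = H(c6 e8 3d cb 47 36 4b 6d 73 66) = c4; tag = H(ac 82 57 a1 2d 5c c4) = 73
m2: inner = H(c6 e8 3d cb 47 36 33 6a 36 61) = 67; tag = H(ac 82 57 a1 2d 5c 67) = 16 ← matches
m3: inner = H(c6 e8 3d cb 47 36 05 67 d1 d0) = 40; tag = H(ac 82 57 a1 2d 5c 40) = ef

2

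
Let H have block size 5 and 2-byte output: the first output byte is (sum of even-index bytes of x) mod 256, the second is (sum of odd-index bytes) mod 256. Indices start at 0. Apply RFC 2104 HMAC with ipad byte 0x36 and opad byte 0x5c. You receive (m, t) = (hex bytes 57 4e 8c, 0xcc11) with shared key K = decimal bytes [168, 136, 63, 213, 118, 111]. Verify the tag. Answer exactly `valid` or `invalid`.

Key decimal bytes [168, 136, 63, 213, 118, 111] = a8 88 3f d5 76 6f is 6 bytes > B = 5, so hash it first: H(key) = 5d cc, then zero-pad to 5 bytes: K' = 5d cc 00 00 00.
K' ⊕ ipad = 6b fa 36 36 36; K' ⊕ opad = 01 90 5c 5c 5c.
Inner hash: even-index sum = 293 mod 256 = 37; odd-index sum = 531 mod 256 = 19 → 25 13.
Outer hash (recomputed tag): even-index sum = 204 mod 256 = 204; odd-index sum = 273 mod 256 = 17 → cc 11.
Recomputed tag = cc11; claimed = cc11 → match.

valid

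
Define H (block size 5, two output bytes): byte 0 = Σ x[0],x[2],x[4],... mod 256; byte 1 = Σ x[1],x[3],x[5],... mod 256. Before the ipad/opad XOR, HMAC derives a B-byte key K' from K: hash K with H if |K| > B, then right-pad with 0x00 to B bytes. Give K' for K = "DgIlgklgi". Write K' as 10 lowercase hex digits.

c9a5000000

|K| = 9 > B = 5, so first hash the key.
H(K): even-index sum = 457 mod 256 = 201; odd-index sum = 421 mod 256 = 165 → c9 a5.
Zero-pad H(K) = c9 a5 to 5 bytes: K' = c9 a5 00 00 00.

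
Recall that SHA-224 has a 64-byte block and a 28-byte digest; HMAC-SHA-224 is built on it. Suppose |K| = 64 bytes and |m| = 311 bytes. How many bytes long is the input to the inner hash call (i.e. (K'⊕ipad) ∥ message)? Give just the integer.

375

Key is 64 ≤ 64 bytes, zero-padded: |K'| = 64.
Inner input = (K'⊕ipad) ∥ m → 64 + 311 = 375 bytes.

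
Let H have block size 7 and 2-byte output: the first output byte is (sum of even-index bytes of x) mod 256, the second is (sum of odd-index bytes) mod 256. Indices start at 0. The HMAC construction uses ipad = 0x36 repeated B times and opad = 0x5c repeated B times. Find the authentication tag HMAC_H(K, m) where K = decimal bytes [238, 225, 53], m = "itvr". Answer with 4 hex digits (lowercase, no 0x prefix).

f5a2

Key decimal bytes [238, 225, 53] = ee e1 35 is 3 bytes ≤ B = 7; zero-pad to 7 bytes: K' = ee e1 35 00 00 00 00.
K' ⊕ ipad = d8 d7 03 36 36 36 36.  K' ⊕ opad = b2 bd 69 5c 5c 5c 5c.
Inner input = (K'⊕ipad) ∥ m = d8 d7 03 36 36 36 36 ∥ 69 74 76 72.
Inner hash: even-index sum = 557 mod 256 = 45; odd-index sum = 546 mod 256 = 34 → 2d 22.
Outer input = (K'⊕opad) ∥ inner = b2 bd 69 5c 5c 5c 5c ∥ 2d 22.
Outer hash (tag): even-index sum = 501 mod 256 = 245; odd-index sum = 418 mod 256 = 162 → f5 a2.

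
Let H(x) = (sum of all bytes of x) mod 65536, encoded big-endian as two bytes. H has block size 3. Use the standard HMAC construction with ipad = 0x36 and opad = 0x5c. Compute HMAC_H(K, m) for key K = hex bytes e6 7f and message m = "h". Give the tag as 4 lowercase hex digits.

01f1

Key hex bytes e6 7f is 2 bytes ≤ B = 3; zero-pad to 3 bytes: K' = e6 7f 00.
K' ⊕ ipad = d0 49 36.  K' ⊕ opad = ba 23 5c.
Inner input = (K'⊕ipad) ∥ m = d0 49 36 ∥ 68.
Inner hash: sum = 208+73+54+104 = 439 → 01 b7.
Outer input = (K'⊕opad) ∥ inner = ba 23 5c ∥ 01 b7.
Outer hash (tag): sum = 186+35+92+1+183 = 497 → 01 f1.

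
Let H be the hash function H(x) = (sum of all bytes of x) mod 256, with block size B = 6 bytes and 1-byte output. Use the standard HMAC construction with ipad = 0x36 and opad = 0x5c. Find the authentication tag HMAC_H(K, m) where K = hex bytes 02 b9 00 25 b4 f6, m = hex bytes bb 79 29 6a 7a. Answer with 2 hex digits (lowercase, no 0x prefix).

Key hex bytes 02 b9 00 25 b4 f6 is exactly B = 6 bytes: K' = 02 b9 00 25 b4 f6.
K' ⊕ ipad = 34 8f 36 13 82 c0.  K' ⊕ opad = 5e e5 5c 79 e8 aa.
Inner input = (K'⊕ipad) ∥ m = 34 8f 36 13 82 c0 ∥ bb 79 29 6a 7a.
Inner hash: sum = 52+143+54+19+130+192+187+121+41+106+122 = 1167; mod 256 = 143 → 8f.
Outer input = (K'⊕opad) ∥ inner = 5e e5 5c 79 e8 aa ∥ 8f.
Outer hash (tag): sum = 94+229+92+121+232+170+143 = 1081; mod 256 = 57 → 39.

39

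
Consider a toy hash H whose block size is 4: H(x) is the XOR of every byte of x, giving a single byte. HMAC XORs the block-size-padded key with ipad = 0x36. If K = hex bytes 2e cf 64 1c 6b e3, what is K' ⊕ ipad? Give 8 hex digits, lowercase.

27363636

Key hex bytes 2e cf 64 1c 6b e3 is 6 bytes > B = 4, so hash it first: H(key) = 11, then zero-pad to 4 bytes: K' = 11 00 00 00.
XOR each byte with 0x36: 11⊕36=27, 00⊕36=36, 00⊕36=36, 00⊕36=36.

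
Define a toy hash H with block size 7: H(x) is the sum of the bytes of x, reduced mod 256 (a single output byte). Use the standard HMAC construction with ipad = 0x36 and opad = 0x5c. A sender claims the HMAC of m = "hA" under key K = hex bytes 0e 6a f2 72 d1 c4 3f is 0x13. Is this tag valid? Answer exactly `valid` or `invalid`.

Key hex bytes 0e 6a f2 72 d1 c4 3f is exactly B = 7 bytes: K' = 0e 6a f2 72 d1 c4 3f.
K' ⊕ ipad = 38 5c c4 44 e7 f2 09; K' ⊕ opad = 52 36 ae 2e 8d 98 63.
Inner hash: sum = 56+92+196+68+231+242+9+104+65 = 1063; mod 256 = 39 → 27.
Outer hash (recomputed tag): sum = 82+54+174+46+141+152+99+39 = 787; mod 256 = 19 → 13.
Recomputed tag = 13; claimed = 13 → match.

valid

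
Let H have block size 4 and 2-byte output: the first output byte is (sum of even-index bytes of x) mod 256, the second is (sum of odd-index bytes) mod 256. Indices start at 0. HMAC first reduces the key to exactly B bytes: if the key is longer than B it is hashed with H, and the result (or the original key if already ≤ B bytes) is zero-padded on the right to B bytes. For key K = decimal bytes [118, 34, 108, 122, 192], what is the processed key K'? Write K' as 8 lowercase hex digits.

a29c0000

|K| = 5 > B = 4, so first hash the key.
H(K): even-index sum = 418 mod 256 = 162; odd-index sum = 156 mod 256 = 156 → a2 9c.
Zero-pad H(K) = a2 9c to 4 bytes: K' = a2 9c 00 00.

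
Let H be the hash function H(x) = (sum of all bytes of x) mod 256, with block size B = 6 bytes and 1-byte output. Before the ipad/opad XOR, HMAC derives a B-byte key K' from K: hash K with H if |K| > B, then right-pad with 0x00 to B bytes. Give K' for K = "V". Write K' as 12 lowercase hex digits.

560000000000

Key "V" = 56 is 1 byte ≤ B = 6; zero-pad to 6 bytes: K' = 56 00 00 00 00 00.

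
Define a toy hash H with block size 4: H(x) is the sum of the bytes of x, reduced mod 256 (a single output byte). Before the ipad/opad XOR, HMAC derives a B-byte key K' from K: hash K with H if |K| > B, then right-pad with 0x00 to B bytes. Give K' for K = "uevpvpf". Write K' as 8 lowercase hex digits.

|K| = 7 > B = 4, so first hash the key.
H(K): sum = 117+101+118+112+118+112+102 = 780; mod 256 = 12 → 0c.
Zero-pad H(K) = 0c to 4 bytes: K' = 0c 00 00 00.

0c000000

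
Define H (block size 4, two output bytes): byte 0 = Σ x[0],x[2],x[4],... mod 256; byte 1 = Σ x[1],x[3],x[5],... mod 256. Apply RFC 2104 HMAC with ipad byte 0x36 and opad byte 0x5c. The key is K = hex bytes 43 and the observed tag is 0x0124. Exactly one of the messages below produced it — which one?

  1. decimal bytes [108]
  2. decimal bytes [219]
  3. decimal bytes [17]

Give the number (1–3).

2

Key hex bytes 43 is 1 byte ≤ B = 4; zero-pad to 4 bytes: K' = 43 00 00 00.
K' ⊕ ipad = 75 36 36 36; K' ⊕ opad = 1f 5c 5c 5c.
m1: inner = H(75 36 36 36 6c) = 17 6c; tag = H(1f 5c 5c 5c 17 6c) = 9224
m2: inner = H(75 36 36 36 db) = 86 6c; tag = H(1f 5c 5c 5c 86 6c) = 0124 ← matches
m3: inner = H(75 36 36 36 11) = bc 6c; tag = H(1f 5c 5c 5c bc 6c) = 3724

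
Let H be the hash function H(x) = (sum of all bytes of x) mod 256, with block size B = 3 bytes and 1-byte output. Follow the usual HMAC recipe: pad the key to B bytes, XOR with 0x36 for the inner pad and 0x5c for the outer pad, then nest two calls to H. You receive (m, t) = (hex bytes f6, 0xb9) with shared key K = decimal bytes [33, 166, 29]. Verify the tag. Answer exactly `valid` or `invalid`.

Key decimal bytes [33, 166, 29] = 21 a6 1d is exactly B = 3 bytes: K' = 21 a6 1d.
K' ⊕ ipad = 17 90 2b; K' ⊕ opad = 7d fa 41.
Inner hash: sum = 23+144+43+246 = 456; mod 256 = 200 → c8.
Outer hash (recomputed tag): sum = 125+250+65+200 = 640; mod 256 = 128 → 80.
Recomputed tag = 80; claimed = b9 → mismatch.

invalid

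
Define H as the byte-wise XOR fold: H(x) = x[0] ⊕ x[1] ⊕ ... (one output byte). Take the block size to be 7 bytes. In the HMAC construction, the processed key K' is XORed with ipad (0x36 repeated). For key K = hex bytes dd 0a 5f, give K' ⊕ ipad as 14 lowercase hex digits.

eb3c6936363636

Key hex bytes dd 0a 5f is 3 bytes ≤ B = 7; zero-pad to 7 bytes: K' = dd 0a 5f 00 00 00 00.
XOR each byte with 0x36: dd⊕36=eb, 0a⊕36=3c, 5f⊕36=69, 00⊕36=36, 00⊕36=36, 00⊕36=36, 00⊕36=36.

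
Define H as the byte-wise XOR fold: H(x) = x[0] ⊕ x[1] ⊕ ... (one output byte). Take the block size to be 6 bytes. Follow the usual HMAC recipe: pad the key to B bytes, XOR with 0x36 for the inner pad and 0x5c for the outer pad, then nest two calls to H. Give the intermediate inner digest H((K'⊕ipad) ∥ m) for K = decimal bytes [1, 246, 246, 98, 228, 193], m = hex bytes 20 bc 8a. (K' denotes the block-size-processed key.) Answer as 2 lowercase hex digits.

50

Key decimal bytes [1, 246, 246, 98, 228, 193] = 01 f6 f6 62 e4 c1 is exactly B = 6 bytes: K' = 01 f6 f6 62 e4 c1.
K' ⊕ ipad = 37 c0 c0 54 d2 f7.
Inner input = 37 c0 c0 54 d2 f7 ∥ 20 bc 8a.
Inner hash: XOR 37⊕c0⊕c0⊕54⊕d2⊕f7⊕20⊕bc⊕8a = 50.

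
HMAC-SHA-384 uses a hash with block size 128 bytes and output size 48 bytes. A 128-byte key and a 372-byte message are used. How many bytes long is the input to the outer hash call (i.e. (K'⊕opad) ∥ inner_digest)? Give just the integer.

Key is 128 ≤ 128 bytes, zero-padded: |K'| = 128.
Outer input = (K'⊕opad) ∥ H(inner) → 128 + 48 = 176 bytes.

176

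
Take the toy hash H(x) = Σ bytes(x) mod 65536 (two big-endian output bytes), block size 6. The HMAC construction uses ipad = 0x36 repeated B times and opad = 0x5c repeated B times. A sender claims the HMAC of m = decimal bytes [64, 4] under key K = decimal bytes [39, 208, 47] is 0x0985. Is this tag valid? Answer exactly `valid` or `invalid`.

Key decimal bytes [39, 208, 47] = 27 d0 2f is 3 bytes ≤ B = 6; zero-pad to 6 bytes: K' = 27 d0 2f 00 00 00.
K' ⊕ ipad = 11 e6 19 36 36 36; K' ⊕ opad = 7b 8c 73 5c 5c 5c.
Inner hash: sum = 17+230+25+54+54+54+64+4 = 502 → 01 f6.
Outer hash (recomputed tag): sum = 123+140+115+92+92+92+1+246 = 901 → 03 85.
Recomputed tag = 0385; claimed = 0985 → mismatch.

invalid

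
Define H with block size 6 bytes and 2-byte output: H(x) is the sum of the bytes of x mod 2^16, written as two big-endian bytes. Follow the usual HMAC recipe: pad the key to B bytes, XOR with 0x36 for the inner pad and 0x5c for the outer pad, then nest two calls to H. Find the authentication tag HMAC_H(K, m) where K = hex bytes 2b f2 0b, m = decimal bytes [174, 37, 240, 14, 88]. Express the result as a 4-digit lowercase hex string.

Key hex bytes 2b f2 0b is 3 bytes ≤ B = 6; zero-pad to 6 bytes: K' = 2b f2 0b 00 00 00.
K' ⊕ ipad = 1d c4 3d 36 36 36.  K' ⊕ opad = 77 ae 57 5c 5c 5c.
Inner input = (K'⊕ipad) ∥ m = 1d c4 3d 36 36 36 ∥ ae 25 f0 0e 58.
Inner hash: sum = 29+196+61+54+54+54+174+37+240+14+88 = 1001 → 03 e9.
Outer input = (K'⊕opad) ∥ inner = 77 ae 57 5c 5c 5c ∥ 03 e9.
Outer hash (tag): sum = 119+174+87+92+92+92+3+233 = 892 → 03 7c.

037c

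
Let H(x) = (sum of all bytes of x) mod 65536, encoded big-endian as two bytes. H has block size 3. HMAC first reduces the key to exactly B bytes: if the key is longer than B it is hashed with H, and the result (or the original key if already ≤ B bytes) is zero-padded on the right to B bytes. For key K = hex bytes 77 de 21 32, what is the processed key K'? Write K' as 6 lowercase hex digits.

|K| = 4 > B = 3, so first hash the key.
H(K): sum = 119+222+33+50 = 424 → 01 a8.
Zero-pad H(K) = 01 a8 to 3 bytes: K' = 01 a8 00.

01a800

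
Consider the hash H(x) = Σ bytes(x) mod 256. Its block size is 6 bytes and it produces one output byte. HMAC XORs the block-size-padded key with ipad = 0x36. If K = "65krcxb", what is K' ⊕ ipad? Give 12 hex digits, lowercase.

Key "65krcxb" = 36 35 6b 72 63 78 62 is 7 bytes > B = 6, so hash it first: H(key) = 85, then zero-pad to 6 bytes: K' = 85 00 00 00 00 00.
XOR each byte with 0x36: 85⊕36=b3, 00⊕36=36, 00⊕36=36, 00⊕36=36, 00⊕36=36, 00⊕36=36.

b33636363636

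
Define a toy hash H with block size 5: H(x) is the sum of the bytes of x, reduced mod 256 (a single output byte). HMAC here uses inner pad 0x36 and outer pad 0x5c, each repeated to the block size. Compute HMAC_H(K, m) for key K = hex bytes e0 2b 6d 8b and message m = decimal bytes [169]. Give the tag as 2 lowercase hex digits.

81

Key hex bytes e0 2b 6d 8b is 4 bytes ≤ B = 5; zero-pad to 5 bytes: K' = e0 2b 6d 8b 00.
K' ⊕ ipad = d6 1d 5b bd 36.  K' ⊕ opad = bc 77 31 d7 5c.
Inner input = (K'⊕ipad) ∥ m = d6 1d 5b bd 36 ∥ a9.
Inner hash: sum = 214+29+91+189+54+169 = 746; mod 256 = 234 → ea.
Outer input = (K'⊕opad) ∥ inner = bc 77 31 d7 5c ∥ ea.
Outer hash (tag): sum = 188+119+49+215+92+234 = 897; mod 256 = 129 → 81.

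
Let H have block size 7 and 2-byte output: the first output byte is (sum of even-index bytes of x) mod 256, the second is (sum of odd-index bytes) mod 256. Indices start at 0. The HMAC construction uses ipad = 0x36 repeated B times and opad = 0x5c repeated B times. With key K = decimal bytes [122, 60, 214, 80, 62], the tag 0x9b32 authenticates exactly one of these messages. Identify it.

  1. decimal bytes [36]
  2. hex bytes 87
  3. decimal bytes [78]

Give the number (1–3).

Key decimal bytes [122, 60, 214, 80, 62] = 7a 3c d6 50 3e is 5 bytes ≤ B = 7; zero-pad to 7 bytes: K' = 7a 3c d6 50 3e 00 00.
K' ⊕ ipad = 4c 0a e0 66 08 36 36; K' ⊕ opad = 26 60 8a 0c 62 5c 5c.
m1: inner = H(4c 0a e0 66 08 36 36 24) = 6a ca; tag = H(26 60 8a 0c 62 5c 5c 6a ca) = 3832
m2: inner = H(4c 0a e0 66 08 36 36 87) = 6a 2d; tag = H(26 60 8a 0c 62 5c 5c 6a 2d) = 9b32 ← matches
m3: inner = H(4c 0a e0 66 08 36 36 4e) = 6a f4; tag = H(26 60 8a 0c 62 5c 5c 6a f4) = 6232

2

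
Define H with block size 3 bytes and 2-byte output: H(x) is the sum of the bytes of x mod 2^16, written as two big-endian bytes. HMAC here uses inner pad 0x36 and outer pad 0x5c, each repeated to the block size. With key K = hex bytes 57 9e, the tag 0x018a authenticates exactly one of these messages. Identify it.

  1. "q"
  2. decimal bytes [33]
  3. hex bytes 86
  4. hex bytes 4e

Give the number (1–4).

2

Key hex bytes 57 9e is 2 bytes ≤ B = 3; zero-pad to 3 bytes: K' = 57 9e 00.
K' ⊕ ipad = 61 a8 36; K' ⊕ opad = 0b c2 5c.
m1: inner = H(61 a8 36 71) = 01 b0; tag = H(0b c2 5c 01 b0) = 01da
m2: inner = H(61 a8 36 21) = 01 60; tag = H(0b c2 5c 01 60) = 018a ← matches
m3: inner = H(61 a8 36 86) = 01 c5; tag = H(0b c2 5c 01 c5) = 01ef
m4: inner = H(61 a8 36 4e) = 01 8d; tag = H(0b c2 5c 01 8d) = 01b7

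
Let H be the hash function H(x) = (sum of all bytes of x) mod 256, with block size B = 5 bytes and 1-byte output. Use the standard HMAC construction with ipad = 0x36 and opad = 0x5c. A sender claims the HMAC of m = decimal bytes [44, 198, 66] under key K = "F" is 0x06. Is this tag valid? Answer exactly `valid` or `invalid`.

valid

Key "F" = 46 is 1 byte ≤ B = 5; zero-pad to 5 bytes: K' = 46 00 00 00 00.
K' ⊕ ipad = 70 36 36 36 36; K' ⊕ opad = 1a 5c 5c 5c 5c.
Inner hash: sum = 112+54+54+54+54+44+198+66 = 636; mod 256 = 124 → 7c.
Outer hash (recomputed tag): sum = 26+92+92+92+92+124 = 518; mod 256 = 6 → 06.
Recomputed tag = 06; claimed = 06 → match.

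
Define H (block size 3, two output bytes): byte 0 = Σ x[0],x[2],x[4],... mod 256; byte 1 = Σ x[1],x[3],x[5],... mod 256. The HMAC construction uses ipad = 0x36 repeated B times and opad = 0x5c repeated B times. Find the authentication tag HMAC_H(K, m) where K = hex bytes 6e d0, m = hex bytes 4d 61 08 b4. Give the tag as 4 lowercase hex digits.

c92f

Key hex bytes 6e d0 is 2 bytes ≤ B = 3; zero-pad to 3 bytes: K' = 6e d0 00.
K' ⊕ ipad = 58 e6 36.  K' ⊕ opad = 32 8c 5c.
Inner input = (K'⊕ipad) ∥ m = 58 e6 36 ∥ 4d 61 08 b4.
Inner hash: even-index sum = 419 mod 256 = 163; odd-index sum = 315 mod 256 = 59 → a3 3b.
Outer input = (K'⊕opad) ∥ inner = 32 8c 5c ∥ a3 3b.
Outer hash (tag): even-index sum = 201 mod 256 = 201; odd-index sum = 303 mod 256 = 47 → c9 2f.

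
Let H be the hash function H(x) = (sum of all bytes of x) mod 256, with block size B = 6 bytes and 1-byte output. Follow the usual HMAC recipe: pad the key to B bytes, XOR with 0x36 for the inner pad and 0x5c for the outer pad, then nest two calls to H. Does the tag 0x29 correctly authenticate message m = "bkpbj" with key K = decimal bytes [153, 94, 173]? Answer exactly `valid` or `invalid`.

valid

Key decimal bytes [153, 94, 173] = 99 5e ad is 3 bytes ≤ B = 6; zero-pad to 6 bytes: K' = 99 5e ad 00 00 00.
K' ⊕ ipad = af 68 9b 36 36 36; K' ⊕ opad = c5 02 f1 5c 5c 5c.
Inner hash: sum = 175+104+155+54+54+54+98+107+112+98+106 = 1117; mod 256 = 93 → 5d.
Outer hash (recomputed tag): sum = 197+2+241+92+92+92+93 = 809; mod 256 = 41 → 29.
Recomputed tag = 29; claimed = 29 → match.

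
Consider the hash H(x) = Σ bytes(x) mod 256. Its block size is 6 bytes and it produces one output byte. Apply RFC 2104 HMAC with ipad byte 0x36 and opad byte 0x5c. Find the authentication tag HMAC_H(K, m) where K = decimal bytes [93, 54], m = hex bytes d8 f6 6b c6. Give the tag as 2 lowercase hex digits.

1d

Key decimal bytes [93, 54] = 5d 36 is 2 bytes ≤ B = 6; zero-pad to 6 bytes: K' = 5d 36 00 00 00 00.
K' ⊕ ipad = 6b 00 36 36 36 36.  K' ⊕ opad = 01 6a 5c 5c 5c 5c.
Inner input = (K'⊕ipad) ∥ m = 6b 00 36 36 36 36 ∥ d8 f6 6b c6.
Inner hash: sum = 107+0+54+54+54+54+216+246+107+198 = 1090; mod 256 = 66 → 42.
Outer input = (K'⊕opad) ∥ inner = 01 6a 5c 5c 5c 5c ∥ 42.
Outer hash (tag): sum = 1+106+92+92+92+92+66 = 541; mod 256 = 29 → 1d.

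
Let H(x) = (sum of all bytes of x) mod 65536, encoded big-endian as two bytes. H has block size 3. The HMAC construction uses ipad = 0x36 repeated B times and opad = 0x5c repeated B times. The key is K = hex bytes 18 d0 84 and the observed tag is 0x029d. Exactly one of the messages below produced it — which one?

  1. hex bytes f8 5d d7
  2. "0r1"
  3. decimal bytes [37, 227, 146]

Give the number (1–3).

Key hex bytes 18 d0 84 is exactly B = 3 bytes: K' = 18 d0 84.
K' ⊕ ipad = 2e e6 b2; K' ⊕ opad = 44 8c d8.
m1: inner = H(2e e6 b2 f8 5d d7) = 03 f2; tag = H(44 8c d8 03 f2) = 029d ← matches
m2: inner = H(2e e6 b2 30 72 31) = 02 99; tag = H(44 8c d8 02 99) = 0243
m3: inner = H(2e e6 b2 25 e3 92) = 03 60; tag = H(44 8c d8 03 60) = 020b

1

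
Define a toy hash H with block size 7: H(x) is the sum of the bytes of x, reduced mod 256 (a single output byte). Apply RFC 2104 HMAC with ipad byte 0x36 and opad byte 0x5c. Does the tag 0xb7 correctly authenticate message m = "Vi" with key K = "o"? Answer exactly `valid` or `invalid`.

valid

Key "o" = 6f is 1 byte ≤ B = 7; zero-pad to 7 bytes: K' = 6f 00 00 00 00 00 00.
K' ⊕ ipad = 59 36 36 36 36 36 36; K' ⊕ opad = 33 5c 5c 5c 5c 5c 5c.
Inner hash: sum = 89+54+54+54+54+54+54+86+105 = 604; mod 256 = 92 → 5c.
Outer hash (recomputed tag): sum = 51+92+92+92+92+92+92+92 = 695; mod 256 = 183 → b7.
Recomputed tag = b7; claimed = b7 → match.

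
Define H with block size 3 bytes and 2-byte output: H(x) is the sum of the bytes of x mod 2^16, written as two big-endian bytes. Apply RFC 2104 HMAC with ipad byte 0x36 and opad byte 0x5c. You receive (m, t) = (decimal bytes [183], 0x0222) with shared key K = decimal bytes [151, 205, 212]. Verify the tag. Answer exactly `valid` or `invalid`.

invalid

Key decimal bytes [151, 205, 212] = 97 cd d4 is exactly B = 3 bytes: K' = 97 cd d4.
K' ⊕ ipad = a1 fb e2; K' ⊕ opad = cb 91 88.
Inner hash: sum = 161+251+226+183 = 821 → 03 35.
Outer hash (recomputed tag): sum = 203+145+136+3+53 = 540 → 02 1c.
Recomputed tag = 021c; claimed = 0222 → mismatch.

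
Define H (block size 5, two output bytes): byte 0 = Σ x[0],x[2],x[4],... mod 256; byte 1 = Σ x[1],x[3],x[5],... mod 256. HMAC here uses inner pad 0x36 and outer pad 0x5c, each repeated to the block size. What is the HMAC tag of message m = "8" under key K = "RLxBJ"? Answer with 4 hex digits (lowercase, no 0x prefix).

6e5c

Key "RLxBJ" = 52 4c 78 42 4a is exactly B = 5 bytes: K' = 52 4c 78 42 4a.
K' ⊕ ipad = 64 7a 4e 74 7c.  K' ⊕ opad = 0e 10 24 1e 16.
Inner input = (K'⊕ipad) ∥ m = 64 7a 4e 74 7c ∥ 38.
Inner hash: even-index sum = 302 mod 256 = 46; odd-index sum = 294 mod 256 = 38 → 2e 26.
Outer input = (K'⊕opad) ∥ inner = 0e 10 24 1e 16 ∥ 2e 26.
Outer hash (tag): even-index sum = 110 mod 256 = 110; odd-index sum = 92 mod 256 = 92 → 6e 5c.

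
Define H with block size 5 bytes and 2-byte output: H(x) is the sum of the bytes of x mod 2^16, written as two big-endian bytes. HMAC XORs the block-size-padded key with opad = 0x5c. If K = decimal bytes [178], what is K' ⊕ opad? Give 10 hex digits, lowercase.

Key decimal bytes [178] = b2 is 1 byte ≤ B = 5; zero-pad to 5 bytes: K' = b2 00 00 00 00.
XOR each byte with 0x5c: b2⊕5c=ee, 00⊕5c=5c, 00⊕5c=5c, 00⊕5c=5c, 00⊕5c=5c.

ee5c5c5c5c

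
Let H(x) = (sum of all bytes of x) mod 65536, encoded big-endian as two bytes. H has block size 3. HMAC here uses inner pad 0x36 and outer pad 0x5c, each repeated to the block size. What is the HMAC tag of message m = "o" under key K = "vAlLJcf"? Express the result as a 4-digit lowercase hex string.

Key "vAlLJcf" = 76 41 6c 4c 4a 63 66 is 7 bytes > B = 3, so hash it first: H(key) = 02 82, then zero-pad to 3 bytes: K' = 02 82 00.
K' ⊕ ipad = 34 b4 36.  K' ⊕ opad = 5e de 5c.
Inner input = (K'⊕ipad) ∥ m = 34 b4 36 ∥ 6f.
Inner hash: sum = 52+180+54+111 = 397 → 01 8d.
Outer input = (K'⊕opad) ∥ inner = 5e de 5c ∥ 01 8d.
Outer hash (tag): sum = 94+222+92+1+141 = 550 → 02 26.

0226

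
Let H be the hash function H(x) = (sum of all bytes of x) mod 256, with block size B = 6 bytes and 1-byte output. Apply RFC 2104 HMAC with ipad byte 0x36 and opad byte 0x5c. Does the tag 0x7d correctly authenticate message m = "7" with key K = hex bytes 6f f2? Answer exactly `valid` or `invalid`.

valid

Key hex bytes 6f f2 is 2 bytes ≤ B = 6; zero-pad to 6 bytes: K' = 6f f2 00 00 00 00.
K' ⊕ ipad = 59 c4 36 36 36 36; K' ⊕ opad = 33 ae 5c 5c 5c 5c.
Inner hash: sum = 89+196+54+54+54+54+55 = 556; mod 256 = 44 → 2c.
Outer hash (recomputed tag): sum = 51+174+92+92+92+92+44 = 637; mod 256 = 125 → 7d.
Recomputed tag = 7d; claimed = 7d → match.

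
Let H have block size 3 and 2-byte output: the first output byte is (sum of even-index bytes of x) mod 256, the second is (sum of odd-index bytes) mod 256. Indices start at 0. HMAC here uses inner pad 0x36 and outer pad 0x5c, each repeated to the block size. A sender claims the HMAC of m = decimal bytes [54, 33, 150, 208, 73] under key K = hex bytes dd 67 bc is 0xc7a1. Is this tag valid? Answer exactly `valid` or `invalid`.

Key hex bytes dd 67 bc is exactly B = 3 bytes: K' = dd 67 bc.
K' ⊕ ipad = eb 51 8a; K' ⊕ opad = 81 3b e0.
Inner hash: even-index sum = 614 mod 256 = 102; odd-index sum = 358 mod 256 = 102 → 66 66.
Outer hash (recomputed tag): even-index sum = 455 mod 256 = 199; odd-index sum = 161 mod 256 = 161 → c7 a1.
Recomputed tag = c7a1; claimed = c7a1 → match.

valid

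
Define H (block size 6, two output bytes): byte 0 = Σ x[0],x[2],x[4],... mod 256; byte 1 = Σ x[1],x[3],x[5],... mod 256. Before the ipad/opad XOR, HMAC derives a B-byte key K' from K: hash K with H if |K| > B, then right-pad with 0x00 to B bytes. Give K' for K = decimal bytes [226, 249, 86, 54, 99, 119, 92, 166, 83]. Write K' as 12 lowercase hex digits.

4a4c00000000

|K| = 9 > B = 6, so first hash the key.
H(K): even-index sum = 586 mod 256 = 74; odd-index sum = 588 mod 256 = 76 → 4a 4c.
Zero-pad H(K) = 4a 4c to 6 bytes: K' = 4a 4c 00 00 00 00.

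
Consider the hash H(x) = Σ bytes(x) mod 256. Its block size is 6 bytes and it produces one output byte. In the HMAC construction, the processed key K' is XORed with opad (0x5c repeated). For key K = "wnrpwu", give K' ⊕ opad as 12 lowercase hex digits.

Key "wnrpwu" = 77 6e 72 70 77 75 is exactly B = 6 bytes: K' = 77 6e 72 70 77 75.
XOR each byte with 0x5c: 77⊕5c=2b, 6e⊕5c=32, 72⊕5c=2e, 70⊕5c=2c, 77⊕5c=2b, 75⊕5c=29.

2b322e2c2b29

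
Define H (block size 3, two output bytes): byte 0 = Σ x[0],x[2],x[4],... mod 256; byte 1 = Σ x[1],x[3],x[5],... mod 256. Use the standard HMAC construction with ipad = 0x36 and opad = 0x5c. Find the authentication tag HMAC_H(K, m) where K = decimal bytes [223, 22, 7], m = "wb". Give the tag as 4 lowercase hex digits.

Key decimal bytes [223, 22, 7] = df 16 07 is exactly B = 3 bytes: K' = df 16 07.
K' ⊕ ipad = e9 20 31.  K' ⊕ opad = 83 4a 5b.
Inner input = (K'⊕ipad) ∥ m = e9 20 31 ∥ 77 62.
Inner hash: even-index sum = 380 mod 256 = 124; odd-index sum = 151 mod 256 = 151 → 7c 97.
Outer input = (K'⊕opad) ∥ inner = 83 4a 5b ∥ 7c 97.
Outer hash (tag): even-index sum = 373 mod 256 = 117; odd-index sum = 198 mod 256 = 198 → 75 c6.

75c6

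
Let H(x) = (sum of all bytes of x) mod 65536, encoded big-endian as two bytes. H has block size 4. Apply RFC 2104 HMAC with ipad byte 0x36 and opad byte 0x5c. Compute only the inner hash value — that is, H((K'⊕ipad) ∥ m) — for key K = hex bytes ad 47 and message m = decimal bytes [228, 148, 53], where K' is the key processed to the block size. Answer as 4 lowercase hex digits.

Key hex bytes ad 47 is 2 bytes ≤ B = 4; zero-pad to 4 bytes: K' = ad 47 00 00.
K' ⊕ ipad = 9b 71 36 36.
Inner input = 9b 71 36 36 ∥ e4 94 35.
Inner hash: sum = 155+113+54+54+228+148+53 = 805 → 03 25.

0325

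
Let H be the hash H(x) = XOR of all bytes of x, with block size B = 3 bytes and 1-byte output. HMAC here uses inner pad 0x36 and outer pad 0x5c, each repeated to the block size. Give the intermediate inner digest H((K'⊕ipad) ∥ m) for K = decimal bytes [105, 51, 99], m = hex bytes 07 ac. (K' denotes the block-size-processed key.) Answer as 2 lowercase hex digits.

Key decimal bytes [105, 51, 99] = 69 33 63 is exactly B = 3 bytes: K' = 69 33 63.
K' ⊕ ipad = 5f 05 55.
Inner input = 5f 05 55 ∥ 07 ac.
Inner hash: XOR 5f⊕05⊕55⊕07⊕ac = a4.

a4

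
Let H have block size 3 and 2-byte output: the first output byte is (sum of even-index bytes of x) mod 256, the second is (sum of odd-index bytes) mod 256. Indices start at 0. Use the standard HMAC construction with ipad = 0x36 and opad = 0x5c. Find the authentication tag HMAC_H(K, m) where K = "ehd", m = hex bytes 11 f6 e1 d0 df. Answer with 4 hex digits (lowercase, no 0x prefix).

a09f

Key "ehd" = 65 68 64 is exactly B = 3 bytes: K' = 65 68 64.
K' ⊕ ipad = 53 5e 52.  K' ⊕ opad = 39 34 38.
Inner input = (K'⊕ipad) ∥ m = 53 5e 52 ∥ 11 f6 e1 d0 df.
Inner hash: even-index sum = 619 mod 256 = 107; odd-index sum = 559 mod 256 = 47 → 6b 2f.
Outer input = (K'⊕opad) ∥ inner = 39 34 38 ∥ 6b 2f.
Outer hash (tag): even-index sum = 160 mod 256 = 160; odd-index sum = 159 mod 256 = 159 → a0 9f.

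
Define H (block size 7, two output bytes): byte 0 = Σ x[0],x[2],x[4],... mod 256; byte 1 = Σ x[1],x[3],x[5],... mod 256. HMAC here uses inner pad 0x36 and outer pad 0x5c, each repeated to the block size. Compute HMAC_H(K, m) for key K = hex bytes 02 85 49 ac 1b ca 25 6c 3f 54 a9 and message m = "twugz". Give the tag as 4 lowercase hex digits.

Key hex bytes 02 85 49 ac 1b ca 25 6c 3f 54 a9 is 11 bytes > B = 7, so hash it first: H(key) = 73 bb, then zero-pad to 7 bytes: K' = 73 bb 00 00 00 00 00.
K' ⊕ ipad = 45 8d 36 36 36 36 36.  K' ⊕ opad = 2f e7 5c 5c 5c 5c 5c.
Inner input = (K'⊕ipad) ∥ m = 45 8d 36 36 36 36 36 ∥ 74 77 75 67 7a.
Inner hash: even-index sum = 453 mod 256 = 197; odd-index sum = 604 mod 256 = 92 → c5 5c.
Outer input = (K'⊕opad) ∥ inner = 2f e7 5c 5c 5c 5c 5c ∥ c5 5c.
Outer hash (tag): even-index sum = 415 mod 256 = 159; odd-index sum = 612 mod 256 = 100 → 9f 64.

9f64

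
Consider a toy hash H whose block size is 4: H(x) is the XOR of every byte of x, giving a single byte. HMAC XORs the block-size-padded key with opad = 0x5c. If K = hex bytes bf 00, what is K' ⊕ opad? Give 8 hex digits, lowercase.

e35c5c5c

Key hex bytes bf 00 is 2 bytes ≤ B = 4; zero-pad to 4 bytes: K' = bf 00 00 00.
XOR each byte with 0x5c: bf⊕5c=e3, 00⊕5c=5c, 00⊕5c=5c, 00⊕5c=5c.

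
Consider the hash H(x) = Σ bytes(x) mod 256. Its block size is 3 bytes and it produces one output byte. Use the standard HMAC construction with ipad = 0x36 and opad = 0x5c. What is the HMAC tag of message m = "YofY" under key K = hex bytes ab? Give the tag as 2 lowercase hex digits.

3f

Key hex bytes ab is 1 byte ≤ B = 3; zero-pad to 3 bytes: K' = ab 00 00.
K' ⊕ ipad = 9d 36 36.  K' ⊕ opad = f7 5c 5c.
Inner input = (K'⊕ipad) ∥ m = 9d 36 36 ∥ 59 6f 66 59.
Inner hash: sum = 157+54+54+89+111+102+89 = 656; mod 256 = 144 → 90.
Outer input = (K'⊕opad) ∥ inner = f7 5c 5c ∥ 90.
Outer hash (tag): sum = 247+92+92+144 = 575; mod 256 = 63 → 3f.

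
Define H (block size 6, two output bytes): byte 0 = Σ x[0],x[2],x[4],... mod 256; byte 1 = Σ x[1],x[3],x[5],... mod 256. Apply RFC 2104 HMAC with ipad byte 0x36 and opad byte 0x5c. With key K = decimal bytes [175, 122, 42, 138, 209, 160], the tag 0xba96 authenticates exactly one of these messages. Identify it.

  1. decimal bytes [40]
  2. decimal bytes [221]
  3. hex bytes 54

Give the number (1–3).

1

Key decimal bytes [175, 122, 42, 138, 209, 160] = af 7a 2a 8a d1 a0 is exactly B = 6 bytes: K' = af 7a 2a 8a d1 a0.
K' ⊕ ipad = 99 4c 1c bc e7 96; K' ⊕ opad = f3 26 76 d6 8d fc.
m1: inner = H(99 4c 1c bc e7 96 28) = c4 9e; tag = H(f3 26 76 d6 8d fc c4 9e) = ba96 ← matches
m2: inner = H(99 4c 1c bc e7 96 dd) = 79 9e; tag = H(f3 26 76 d6 8d fc 79 9e) = 6f96
m3: inner = H(99 4c 1c bc e7 96 54) = f0 9e; tag = H(f3 26 76 d6 8d fc f0 9e) = e696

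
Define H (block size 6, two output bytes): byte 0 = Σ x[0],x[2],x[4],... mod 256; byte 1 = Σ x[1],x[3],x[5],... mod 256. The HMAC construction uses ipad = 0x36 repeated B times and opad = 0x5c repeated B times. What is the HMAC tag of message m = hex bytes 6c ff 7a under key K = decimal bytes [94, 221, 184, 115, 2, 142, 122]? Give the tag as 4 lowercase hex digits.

Key decimal bytes [94, 221, 184, 115, 2, 142, 122] = 5e dd b8 73 02 8e 7a is 7 bytes > B = 6, so hash it first: H(key) = 92 de, then zero-pad to 6 bytes: K' = 92 de 00 00 00 00.
K' ⊕ ipad = a4 e8 36 36 36 36.  K' ⊕ opad = ce 82 5c 5c 5c 5c.
Inner input = (K'⊕ipad) ∥ m = a4 e8 36 36 36 36 ∥ 6c ff 7a.
Inner hash: even-index sum = 502 mod 256 = 246; odd-index sum = 595 mod 256 = 83 → f6 53.
Outer input = (K'⊕opad) ∥ inner = ce 82 5c 5c 5c 5c ∥ f6 53.
Outer hash (tag): even-index sum = 636 mod 256 = 124; odd-index sum = 397 mod 256 = 141 → 7c 8d.

7c8d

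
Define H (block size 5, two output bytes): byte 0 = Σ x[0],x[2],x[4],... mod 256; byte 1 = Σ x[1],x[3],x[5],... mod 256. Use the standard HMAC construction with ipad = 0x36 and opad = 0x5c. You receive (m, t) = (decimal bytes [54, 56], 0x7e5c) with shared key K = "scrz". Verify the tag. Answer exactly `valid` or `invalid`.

Key "scrz" = 73 63 72 7a is 4 bytes ≤ B = 5; zero-pad to 5 bytes: K' = 73 63 72 7a 00.
K' ⊕ ipad = 45 55 44 4c 36; K' ⊕ opad = 2f 3f 2e 26 5c.
Inner hash: even-index sum = 247 mod 256 = 247; odd-index sum = 215 mod 256 = 215 → f7 d7.
Outer hash (recomputed tag): even-index sum = 400 mod 256 = 144; odd-index sum = 348 mod 256 = 92 → 90 5c.
Recomputed tag = 905c; claimed = 7e5c → mismatch.

invalid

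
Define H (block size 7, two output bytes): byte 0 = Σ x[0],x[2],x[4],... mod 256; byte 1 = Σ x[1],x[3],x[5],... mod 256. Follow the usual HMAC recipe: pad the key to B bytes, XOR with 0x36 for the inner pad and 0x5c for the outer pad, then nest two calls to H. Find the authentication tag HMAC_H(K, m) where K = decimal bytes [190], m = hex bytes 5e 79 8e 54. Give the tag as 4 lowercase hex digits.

840b

Key decimal bytes [190] = be is 1 byte ≤ B = 7; zero-pad to 7 bytes: K' = be 00 00 00 00 00 00.
K' ⊕ ipad = 88 36 36 36 36 36 36.  K' ⊕ opad = e2 5c 5c 5c 5c 5c 5c.
Inner input = (K'⊕ipad) ∥ m = 88 36 36 36 36 36 36 ∥ 5e 79 8e 54.
Inner hash: even-index sum = 503 mod 256 = 247; odd-index sum = 398 mod 256 = 142 → f7 8e.
Outer input = (K'⊕opad) ∥ inner = e2 5c 5c 5c 5c 5c 5c ∥ f7 8e.
Outer hash (tag): even-index sum = 644 mod 256 = 132; odd-index sum = 523 mod 256 = 11 → 84 0b.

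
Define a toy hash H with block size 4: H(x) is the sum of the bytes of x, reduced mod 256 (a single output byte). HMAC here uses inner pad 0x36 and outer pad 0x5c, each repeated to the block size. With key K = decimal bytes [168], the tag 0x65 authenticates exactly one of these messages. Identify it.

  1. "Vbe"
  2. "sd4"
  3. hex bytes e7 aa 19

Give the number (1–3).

Key decimal bytes [168] = a8 is 1 byte ≤ B = 4; zero-pad to 4 bytes: K' = a8 00 00 00.
K' ⊕ ipad = 9e 36 36 36; K' ⊕ opad = f4 5c 5c 5c.
m1: inner = H(9e 36 36 36 56 62 65) = 5d; tag = H(f4 5c 5c 5c 5d) = 65 ← matches
m2: inner = H(9e 36 36 36 73 64 34) = 4b; tag = H(f4 5c 5c 5c 4b) = 53
m3: inner = H(9e 36 36 36 e7 aa 19) = ea; tag = H(f4 5c 5c 5c ea) = f2

1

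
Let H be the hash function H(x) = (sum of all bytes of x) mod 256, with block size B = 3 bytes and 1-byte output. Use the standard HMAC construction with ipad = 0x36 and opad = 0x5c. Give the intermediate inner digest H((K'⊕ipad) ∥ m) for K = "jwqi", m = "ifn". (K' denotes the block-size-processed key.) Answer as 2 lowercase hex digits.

36

Key "jwqi" = 6a 77 71 69 is 4 bytes > B = 3, so hash it first: H(key) = bb, then zero-pad to 3 bytes: K' = bb 00 00.
K' ⊕ ipad = 8d 36 36.
Inner input = 8d 36 36 ∥ 69 66 6e.
Inner hash: sum = 141+54+54+105+102+110 = 566; mod 256 = 54 → 36.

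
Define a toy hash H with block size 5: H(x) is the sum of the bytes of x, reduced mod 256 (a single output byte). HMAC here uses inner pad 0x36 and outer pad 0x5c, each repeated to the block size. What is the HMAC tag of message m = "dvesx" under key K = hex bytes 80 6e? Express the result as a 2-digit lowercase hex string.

fc

Key hex bytes 80 6e is 2 bytes ≤ B = 5; zero-pad to 5 bytes: K' = 80 6e 00 00 00.
K' ⊕ ipad = b6 58 36 36 36.  K' ⊕ opad = dc 32 5c 5c 5c.
Inner input = (K'⊕ipad) ∥ m = b6 58 36 36 36 ∥ 64 76 65 73 78.
Inner hash: sum = 182+88+54+54+54+100+118+101+115+120 = 986; mod 256 = 218 → da.
Outer input = (K'⊕opad) ∥ inner = dc 32 5c 5c 5c ∥ da.
Outer hash (tag): sum = 220+50+92+92+92+218 = 764; mod 256 = 252 → fc.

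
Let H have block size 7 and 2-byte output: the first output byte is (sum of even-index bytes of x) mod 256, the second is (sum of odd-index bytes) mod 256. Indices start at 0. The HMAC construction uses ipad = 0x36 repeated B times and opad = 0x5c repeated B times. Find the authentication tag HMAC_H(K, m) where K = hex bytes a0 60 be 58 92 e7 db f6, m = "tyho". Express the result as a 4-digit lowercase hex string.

9608

Key hex bytes a0 60 be 58 92 e7 db f6 is 8 bytes > B = 7, so hash it first: H(key) = cb 95, then zero-pad to 7 bytes: K' = cb 95 00 00 00 00 00.
K' ⊕ ipad = fd a3 36 36 36 36 36.  K' ⊕ opad = 97 c9 5c 5c 5c 5c 5c.
Inner input = (K'⊕ipad) ∥ m = fd a3 36 36 36 36 36 ∥ 74 79 68 6f.
Inner hash: even-index sum = 647 mod 256 = 135; odd-index sum = 491 mod 256 = 235 → 87 eb.
Outer input = (K'⊕opad) ∥ inner = 97 c9 5c 5c 5c 5c 5c ∥ 87 eb.
Outer hash (tag): even-index sum = 662 mod 256 = 150; odd-index sum = 520 mod 256 = 8 → 96 08.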